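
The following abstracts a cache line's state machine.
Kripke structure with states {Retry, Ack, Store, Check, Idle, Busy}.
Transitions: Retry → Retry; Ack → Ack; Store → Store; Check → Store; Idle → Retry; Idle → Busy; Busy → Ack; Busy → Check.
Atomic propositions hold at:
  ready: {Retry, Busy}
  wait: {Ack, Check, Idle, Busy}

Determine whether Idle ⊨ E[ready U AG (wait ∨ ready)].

No

Sat(wait ∨ ready) = {Retry, Ack, Check, Idle, Busy}
AG (wait ∨ ready): greatest fixpoint, start Z0 = {Retry, Ack, Check, Idle, Busy}, keep only states in Sat with every successor in Z. Z1 = {Retry, Ack, Idle, Busy}; Z2 = {Retry, Ack, Idle}; Z3 = {Retry, Ack}; fixed.
Sat(AG (wait ∨ ready)) = {Retry, Ack}
E[ready U AG (wait ∨ ready)]: least fixpoint, start Z0 = Sat(AG (wait ∨ ready)) = {Retry, Ack}, add states in Sat(ready) with some successor in Z. Z1 = {Retry, Ack, Busy}; fixed.
Sat(E[ready U AG (wait ∨ ready)]) = {Retry, Ack, Busy}
Idle ∉ Sat(E[ready U AG (wait ∨ ready)]) = {Retry, Ack, Busy}, so the formula does not hold at Idle.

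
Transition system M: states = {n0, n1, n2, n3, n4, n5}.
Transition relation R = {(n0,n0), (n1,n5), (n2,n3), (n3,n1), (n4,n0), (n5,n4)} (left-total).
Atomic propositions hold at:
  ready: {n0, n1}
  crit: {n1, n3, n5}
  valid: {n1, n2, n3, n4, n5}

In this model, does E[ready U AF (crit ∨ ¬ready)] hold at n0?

Sat(¬ready) = {n2, n3, n4, n5}
Sat(crit ∨ ¬ready) = {n1, n2, n3, n4, n5}
AF (crit ∨ ¬ready): least fixpoint, start Z0 = {n1, n2, n3, n4, n5}, add states with every successor in Z. Already a fixed point.
Sat(AF (crit ∨ ¬ready)) = {n1, n2, n3, n4, n5}
E[ready U AF (crit ∨ ¬ready)]: least fixpoint, start Z0 = Sat(AF (crit ∨ ¬ready)) = {n1, n2, n3, n4, n5}, add states in Sat(ready) with some successor in Z. Already a fixed point.
Sat(E[ready U AF (crit ∨ ¬ready)]) = {n1, n2, n3, n4, n5}
n0 ∉ Sat(E[ready U AF (crit ∨ ¬ready)]) = {n1, n2, n3, n4, n5}, so the formula does not hold at n0.

No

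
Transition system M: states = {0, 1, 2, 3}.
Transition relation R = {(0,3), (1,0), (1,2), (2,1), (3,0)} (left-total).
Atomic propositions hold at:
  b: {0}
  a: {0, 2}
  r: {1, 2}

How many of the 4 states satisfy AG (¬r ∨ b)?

2

Sat(¬r) = {0, 3}
Sat(¬r ∨ b) = {0, 3}
AG (¬r ∨ b): greatest fixpoint, start Z0 = {0, 3}, keep only states in Sat with every successor in Z. Already a fixed point.
Sat(AG (¬r ∨ b)) = {0, 3}
|Sat(AG (¬r ∨ b))| = |{0, 3}| = 2.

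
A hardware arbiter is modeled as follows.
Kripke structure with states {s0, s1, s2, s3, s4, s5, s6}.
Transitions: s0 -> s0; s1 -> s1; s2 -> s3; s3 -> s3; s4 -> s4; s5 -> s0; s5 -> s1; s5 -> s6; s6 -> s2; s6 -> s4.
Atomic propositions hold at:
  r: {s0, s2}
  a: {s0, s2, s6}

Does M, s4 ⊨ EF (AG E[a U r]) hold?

E[a U r]: least fixpoint, start Z0 = Sat(r) = {s0, s2}, add states in Sat(a) with some successor in Z. Z1 = {s0, s2, s6}; fixed.
Sat(E[a U r]) = {s0, s2, s6}
AG E[a U r]: greatest fixpoint, start Z0 = {s0, s2, s6}, keep only states in Sat with every successor in Z. Z1 = {s0}; fixed.
Sat(AG E[a U r]) = {s0}
EF (AG E[a U r]): least fixpoint, start Z0 = {s0}, add states with some successor in Z. Z1 = {s0, s5}; fixed.
Sat(EF (AG E[a U r])) = {s0, s5}
s4 ∉ Sat(EF (AG E[a U r])) = {s0, s5}, so the formula does not hold at s4.

No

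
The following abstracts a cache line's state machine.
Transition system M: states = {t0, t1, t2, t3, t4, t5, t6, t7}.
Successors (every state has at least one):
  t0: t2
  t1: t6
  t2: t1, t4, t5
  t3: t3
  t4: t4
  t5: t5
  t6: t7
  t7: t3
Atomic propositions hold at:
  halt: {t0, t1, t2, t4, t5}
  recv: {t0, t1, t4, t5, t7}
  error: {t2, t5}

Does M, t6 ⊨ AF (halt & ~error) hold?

No

Sat(~error) = {t0, t1, t3, t4, t6, t7}
Sat(halt & ~error) = {t0, t1, t4}
AF (halt & ~error): least fixpoint, start Z0 = {t0, t1, t4}, add states with every successor in Z. Already a fixed point.
Sat(AF (halt & ~error)) = {t0, t1, t4}
t6 ∉ Sat(AF (halt & ~error)) = {t0, t1, t4}, so the formula does not hold at t6.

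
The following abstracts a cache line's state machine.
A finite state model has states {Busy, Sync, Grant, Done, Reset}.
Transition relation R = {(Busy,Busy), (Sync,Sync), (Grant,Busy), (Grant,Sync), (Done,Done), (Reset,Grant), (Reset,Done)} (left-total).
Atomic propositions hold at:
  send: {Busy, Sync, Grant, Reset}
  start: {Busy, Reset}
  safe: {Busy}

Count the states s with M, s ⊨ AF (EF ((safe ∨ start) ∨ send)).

Sat(safe ∨ start) = {Busy, Reset}
Sat((safe ∨ start) ∨ send) = {Busy, Sync, Grant, Reset}
EF ((safe ∨ start) ∨ send): least fixpoint, start Z0 = {Busy, Sync, Grant, Reset}, add states with some successor in Z. Already a fixed point.
Sat(EF ((safe ∨ start) ∨ send)) = {Busy, Sync, Grant, Reset}
AF (EF ((safe ∨ start) ∨ send)): least fixpoint, start Z0 = {Busy, Sync, Grant, Reset}, add states with every successor in Z. Already a fixed point.
Sat(AF (EF ((safe ∨ start) ∨ send))) = {Busy, Sync, Grant, Reset}
|Sat(AF (EF ((safe ∨ start) ∨ send)))| = |{Busy, Sync, Grant, Reset}| = 4.

4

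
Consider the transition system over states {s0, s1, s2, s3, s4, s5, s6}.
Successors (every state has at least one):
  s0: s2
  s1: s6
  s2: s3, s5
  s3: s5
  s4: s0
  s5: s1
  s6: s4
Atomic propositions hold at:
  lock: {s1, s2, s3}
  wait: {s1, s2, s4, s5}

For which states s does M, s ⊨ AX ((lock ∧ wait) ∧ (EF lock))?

{s0, s5}

Sat(lock ∧ wait) = {s1, s2}
EF lock: least fixpoint, start Z0 = {s1, s2, s3}, add states with some successor in Z. Z1 = {s0, s1, s2, s3, s5}; Z2 = {s0, s1, s2, s3, s4, s5}; Z3 = {s0, s1, s2, s3, s4, s5, s6}; fixed.
Sat(EF lock) = {s0, s1, s2, s3, s4, s5, s6}
Sat((lock ∧ wait) ∧ (EF lock)) = {s1, s2}
Sat(AX ((lock ∧ wait) ∧ (EF lock))) = {s : every successor in {s1, s2}} = {s0, s5}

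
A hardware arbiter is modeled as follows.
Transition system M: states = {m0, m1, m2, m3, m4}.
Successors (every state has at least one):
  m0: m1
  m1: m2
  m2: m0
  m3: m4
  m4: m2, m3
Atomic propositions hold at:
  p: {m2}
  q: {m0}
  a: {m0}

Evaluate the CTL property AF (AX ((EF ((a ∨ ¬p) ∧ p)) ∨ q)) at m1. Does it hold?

Yes

Sat(¬p) = {m0, m1, m3, m4}
Sat(a ∨ ¬p) = {m0, m1, m3, m4}
Sat((a ∨ ¬p) ∧ p) = ∅
EF ((a ∨ ¬p) ∧ p): least fixpoint, start Z0 = ∅, add states with some successor in Z. Already a fixed point.
Sat(EF ((a ∨ ¬p) ∧ p)) = ∅
Sat((EF ((a ∨ ¬p) ∧ p)) ∨ q) = {m0}
Sat(AX ((EF ((a ∨ ¬p) ∧ p)) ∨ q)) = {s : every successor in {m0}} = {m2}
AF (AX ((EF ((a ∨ ¬p) ∧ p)) ∨ q)): least fixpoint, start Z0 = {m2}, add states with every successor in Z. Z1 = {m1, m2}; Z2 = {m0, m1, m2}; fixed.
Sat(AF (AX ((EF ((a ∨ ¬p) ∧ p)) ∨ q))) = {m0, m1, m2}
m1 ∈ Sat(AF (AX ((EF ((a ∨ ¬p) ∧ p)) ∨ q))) = {m0, m1, m2}, so the formula holds at m1.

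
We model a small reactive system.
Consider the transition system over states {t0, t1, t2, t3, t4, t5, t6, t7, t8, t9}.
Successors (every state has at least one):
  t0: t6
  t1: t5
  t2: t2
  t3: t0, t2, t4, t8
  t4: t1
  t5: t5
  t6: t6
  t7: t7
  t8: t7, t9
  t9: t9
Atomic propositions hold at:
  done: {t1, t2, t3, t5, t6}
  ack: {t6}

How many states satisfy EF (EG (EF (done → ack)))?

6

Sat(done → ack) = {t0, t4, t6, t7, t8, t9}
EF (done → ack): least fixpoint, start Z0 = {t0, t4, t6, t7, t8, t9}, add states with some successor in Z. Z1 = {t0, t3, t4, t6, t7, t8, t9}; fixed.
Sat(EF (done → ack)) = {t0, t3, t4, t6, t7, t8, t9}
EG (EF (done → ack)): greatest fixpoint, start Z0 = {t0, t3, t4, t6, t7, t8, t9}, keep only states in Sat with some successor in Z. Z1 = {t0, t3, t6, t7, t8, t9}; fixed.
Sat(EG (EF (done → ack))) = {t0, t3, t6, t7, t8, t9}
EF (EG (EF (done → ack))): least fixpoint, start Z0 = {t0, t3, t6, t7, t8, t9}, add states with some successor in Z. Already a fixed point.
Sat(EF (EG (EF (done → ack)))) = {t0, t3, t6, t7, t8, t9}
|Sat(EF (EG (EF (done → ack))))| = |{t0, t3, t6, t7, t8, t9}| = 6.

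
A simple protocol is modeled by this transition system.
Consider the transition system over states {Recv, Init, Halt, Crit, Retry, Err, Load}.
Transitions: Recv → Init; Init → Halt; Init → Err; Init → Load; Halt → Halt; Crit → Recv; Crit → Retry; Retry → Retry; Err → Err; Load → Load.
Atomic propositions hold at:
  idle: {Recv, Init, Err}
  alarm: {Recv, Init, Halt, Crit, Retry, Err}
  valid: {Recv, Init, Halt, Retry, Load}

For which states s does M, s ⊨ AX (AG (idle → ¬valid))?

{Init, Halt, Retry, Err, Load}

Sat(¬valid) = {Crit, Err}
Sat(idle → ¬valid) = {Halt, Crit, Retry, Err, Load}
AG (idle → ¬valid): greatest fixpoint, start Z0 = {Halt, Crit, Retry, Err, Load}, keep only states in Sat with every successor in Z. Z1 = {Halt, Retry, Err, Load}; fixed.
Sat(AG (idle → ¬valid)) = {Halt, Retry, Err, Load}
Sat(AX (AG (idle → ¬valid))) = {s : every successor in {Halt, Retry, Err, Load}} = {Init, Halt, Retry, Err, Load}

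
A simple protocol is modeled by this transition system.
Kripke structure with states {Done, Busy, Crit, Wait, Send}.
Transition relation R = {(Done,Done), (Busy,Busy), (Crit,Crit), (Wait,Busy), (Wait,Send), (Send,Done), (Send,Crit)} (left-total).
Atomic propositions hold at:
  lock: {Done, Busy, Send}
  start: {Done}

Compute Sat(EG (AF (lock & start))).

Sat(lock & start) = {Done}
AF (lock & start): least fixpoint, start Z0 = {Done}, add states with every successor in Z. Already a fixed point.
Sat(AF (lock & start)) = {Done}
EG (AF (lock & start)): greatest fixpoint, start Z0 = {Done}, keep only states in Sat with some successor in Z. Already a fixed point.
Sat(EG (AF (lock & start))) = {Done}

{Done}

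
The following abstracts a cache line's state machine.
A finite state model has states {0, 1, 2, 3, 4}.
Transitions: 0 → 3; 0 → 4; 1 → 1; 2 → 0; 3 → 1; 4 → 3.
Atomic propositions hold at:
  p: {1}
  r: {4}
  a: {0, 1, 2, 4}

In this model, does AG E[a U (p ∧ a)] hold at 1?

Sat(p ∧ a) = {1}
E[a U (p ∧ a)]: least fixpoint, start Z0 = Sat((p ∧ a)) = {1}, add states in Sat(a) with some successor in Z. Already a fixed point.
Sat(E[a U (p ∧ a)]) = {1}
AG E[a U (p ∧ a)]: greatest fixpoint, start Z0 = {1}, keep only states in Sat with every successor in Z. Already a fixed point.
Sat(AG E[a U (p ∧ a)]) = {1}
1 ∈ Sat(AG E[a U (p ∧ a)]) = {1}, so the formula holds at 1.

Yes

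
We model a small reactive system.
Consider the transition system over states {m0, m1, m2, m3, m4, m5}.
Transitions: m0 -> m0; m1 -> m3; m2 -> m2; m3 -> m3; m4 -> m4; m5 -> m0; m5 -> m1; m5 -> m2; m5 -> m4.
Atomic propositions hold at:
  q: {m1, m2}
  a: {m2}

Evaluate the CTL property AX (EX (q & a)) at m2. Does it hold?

Yes

Sat(q & a) = {m2}
Sat(EX (q & a)) = {s : some successor in {m2}} = {m2, m5}
Sat(AX (EX (q & a))) = {s : every successor in {m2, m5}} = {m2}
m2 ∈ Sat(AX (EX (q & a))) = {m2}, so the formula holds at m2.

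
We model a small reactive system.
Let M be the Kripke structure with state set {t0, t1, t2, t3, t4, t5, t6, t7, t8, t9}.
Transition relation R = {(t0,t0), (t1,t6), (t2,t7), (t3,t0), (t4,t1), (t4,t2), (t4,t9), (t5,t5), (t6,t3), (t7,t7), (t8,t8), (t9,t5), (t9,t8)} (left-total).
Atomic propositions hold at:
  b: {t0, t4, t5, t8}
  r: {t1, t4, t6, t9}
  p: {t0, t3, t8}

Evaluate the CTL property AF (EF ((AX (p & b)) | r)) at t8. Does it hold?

Yes

Sat(p & b) = {t0, t8}
Sat(AX (p & b)) = {s : every successor in {t0, t8}} = {t0, t3, t8}
Sat((AX (p & b)) | r) = {t0, t1, t3, t4, t6, t8, t9}
EF ((AX (p & b)) | r): least fixpoint, start Z0 = {t0, t1, t3, t4, t6, t8, t9}, add states with some successor in Z. Already a fixed point.
Sat(EF ((AX (p & b)) | r)) = {t0, t1, t3, t4, t6, t8, t9}
AF (EF ((AX (p & b)) | r)): least fixpoint, start Z0 = {t0, t1, t3, t4, t6, t8, t9}, add states with every successor in Z. Already a fixed point.
Sat(AF (EF ((AX (p & b)) | r))) = {t0, t1, t3, t4, t6, t8, t9}
t8 ∈ Sat(AF (EF ((AX (p & b)) | r))) = {t0, t1, t3, t4, t6, t8, t9}, so the formula holds at t8.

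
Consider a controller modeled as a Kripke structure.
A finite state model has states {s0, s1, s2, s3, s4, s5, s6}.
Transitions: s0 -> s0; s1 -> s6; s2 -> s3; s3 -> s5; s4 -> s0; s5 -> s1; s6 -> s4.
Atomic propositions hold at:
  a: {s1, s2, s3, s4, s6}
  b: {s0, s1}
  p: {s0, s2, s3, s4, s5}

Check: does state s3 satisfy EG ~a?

Sat(~a) = {s0, s5}
EG ~a: greatest fixpoint, start Z0 = {s0, s5}, keep only states in Sat with some successor in Z. Z1 = {s0}; fixed.
Sat(EG ~a) = {s0}
s3 ∉ Sat(EG ~a) = {s0}, so the formula does not hold at s3.

No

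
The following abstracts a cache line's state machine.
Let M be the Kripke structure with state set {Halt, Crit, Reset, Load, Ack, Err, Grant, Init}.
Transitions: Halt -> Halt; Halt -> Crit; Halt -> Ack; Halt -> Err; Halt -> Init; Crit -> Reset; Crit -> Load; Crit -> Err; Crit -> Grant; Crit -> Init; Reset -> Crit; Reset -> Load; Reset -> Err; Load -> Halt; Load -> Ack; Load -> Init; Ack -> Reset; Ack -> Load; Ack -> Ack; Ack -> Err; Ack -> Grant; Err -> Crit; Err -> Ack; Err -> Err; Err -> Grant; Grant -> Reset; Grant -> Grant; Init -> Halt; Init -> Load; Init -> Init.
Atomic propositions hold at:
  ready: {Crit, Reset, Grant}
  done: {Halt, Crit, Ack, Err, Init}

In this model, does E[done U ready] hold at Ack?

E[done U ready]: least fixpoint, start Z0 = Sat(ready) = {Crit, Reset, Grant}, add states in Sat(done) with some successor in Z. Z1 = {Halt, Crit, Reset, Ack, Err, Grant}; Z2 = {Halt, Crit, Reset, Ack, Err, Grant, Init}; fixed.
Sat(E[done U ready]) = {Halt, Crit, Reset, Ack, Err, Grant, Init}
Ack ∈ Sat(E[done U ready]) = {Halt, Crit, Reset, Ack, Err, Grant, Init}, so the formula holds at Ack.

Yes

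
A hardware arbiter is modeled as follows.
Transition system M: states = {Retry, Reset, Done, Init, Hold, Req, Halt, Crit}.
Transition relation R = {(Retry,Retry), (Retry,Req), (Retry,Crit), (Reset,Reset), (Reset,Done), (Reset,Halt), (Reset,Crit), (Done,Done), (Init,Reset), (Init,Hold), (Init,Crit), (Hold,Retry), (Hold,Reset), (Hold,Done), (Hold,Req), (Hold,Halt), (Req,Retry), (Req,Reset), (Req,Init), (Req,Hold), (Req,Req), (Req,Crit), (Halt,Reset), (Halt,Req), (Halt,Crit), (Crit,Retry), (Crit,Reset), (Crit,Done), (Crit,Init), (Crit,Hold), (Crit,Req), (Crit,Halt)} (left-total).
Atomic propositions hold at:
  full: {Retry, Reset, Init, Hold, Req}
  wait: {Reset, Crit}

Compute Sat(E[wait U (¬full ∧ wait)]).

{Reset, Crit}

Sat(¬full) = {Done, Halt, Crit}
Sat(¬full ∧ wait) = {Crit}
E[wait U (¬full ∧ wait)]: least fixpoint, start Z0 = Sat((¬full ∧ wait)) = {Crit}, add states in Sat(wait) with some successor in Z. Z1 = {Reset, Crit}; fixed.
Sat(E[wait U (¬full ∧ wait)]) = {Reset, Crit}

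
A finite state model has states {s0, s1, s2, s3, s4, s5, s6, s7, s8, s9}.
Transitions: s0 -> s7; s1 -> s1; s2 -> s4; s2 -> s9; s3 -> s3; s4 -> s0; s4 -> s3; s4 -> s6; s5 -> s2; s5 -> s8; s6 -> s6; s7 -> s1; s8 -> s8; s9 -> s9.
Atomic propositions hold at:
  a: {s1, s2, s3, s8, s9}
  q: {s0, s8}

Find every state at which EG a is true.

EG a: greatest fixpoint, start Z0 = {s1, s2, s3, s8, s9}, keep only states in Sat with some successor in Z. Already a fixed point.
Sat(EG a) = {s1, s2, s3, s8, s9}

{s1, s2, s3, s8, s9}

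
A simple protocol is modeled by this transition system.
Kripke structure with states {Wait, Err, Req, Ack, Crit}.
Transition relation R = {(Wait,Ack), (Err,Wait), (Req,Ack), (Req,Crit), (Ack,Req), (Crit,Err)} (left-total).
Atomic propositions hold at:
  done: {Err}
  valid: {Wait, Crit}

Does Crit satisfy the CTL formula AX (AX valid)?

Sat(AX valid) = {s : every successor in {Wait, Crit}} = {Err}
Sat(AX (AX valid)) = {s : every successor in {Err}} = {Crit}
Crit ∈ Sat(AX (AX valid)) = {Crit}, so the formula holds at Crit.

Yes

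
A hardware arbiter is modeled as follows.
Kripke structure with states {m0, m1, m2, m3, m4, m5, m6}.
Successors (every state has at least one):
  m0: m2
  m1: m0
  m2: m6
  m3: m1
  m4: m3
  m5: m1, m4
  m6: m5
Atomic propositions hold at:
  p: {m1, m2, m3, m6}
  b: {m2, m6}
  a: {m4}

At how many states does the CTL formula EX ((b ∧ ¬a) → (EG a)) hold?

5

Sat(¬a) = {m0, m1, m2, m3, m5, m6}
Sat(b ∧ ¬a) = {m2, m6}
EG a: greatest fixpoint, start Z0 = {m4}, keep only states in Sat with some successor in Z. Z1 = ∅; fixed.
Sat(EG a) = ∅
Sat((b ∧ ¬a) → (EG a)) = {m0, m1, m3, m4, m5}
Sat(EX ((b ∧ ¬a) → (EG a))) = {s : some successor in {m0, m1, m3, m4, m5}} = {m1, m3, m4, m5, m6}
|Sat(EX ((b ∧ ¬a) → (EG a)))| = |{m1, m3, m4, m5, m6}| = 5.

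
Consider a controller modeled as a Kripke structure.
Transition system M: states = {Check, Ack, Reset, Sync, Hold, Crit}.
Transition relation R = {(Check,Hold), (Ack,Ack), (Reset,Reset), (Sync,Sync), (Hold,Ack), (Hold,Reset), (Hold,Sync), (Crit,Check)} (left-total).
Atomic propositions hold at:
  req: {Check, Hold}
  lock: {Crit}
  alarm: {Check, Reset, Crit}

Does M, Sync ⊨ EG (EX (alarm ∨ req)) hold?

No

Sat(alarm ∨ req) = {Check, Reset, Hold, Crit}
Sat(EX (alarm ∨ req)) = {s : some successor in {Check, Reset, Hold, Crit}} = {Check, Reset, Hold, Crit}
EG (EX (alarm ∨ req)): greatest fixpoint, start Z0 = {Check, Reset, Hold, Crit}, keep only states in Sat with some successor in Z. Already a fixed point.
Sat(EG (EX (alarm ∨ req))) = {Check, Reset, Hold, Crit}
Sync ∉ Sat(EG (EX (alarm ∨ req))) = {Check, Reset, Hold, Crit}, so the formula does not hold at Sync.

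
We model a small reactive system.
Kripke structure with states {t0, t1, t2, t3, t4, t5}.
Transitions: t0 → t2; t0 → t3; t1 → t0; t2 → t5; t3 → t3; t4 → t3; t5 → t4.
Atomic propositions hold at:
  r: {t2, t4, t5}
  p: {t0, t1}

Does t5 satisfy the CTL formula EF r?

Yes

EF r: least fixpoint, start Z0 = {t2, t4, t5}, add states with some successor in Z. Z1 = {t0, t2, t4, t5}; Z2 = {t0, t1, t2, t4, t5}; fixed.
Sat(EF r) = {t0, t1, t2, t4, t5}
t5 ∈ Sat(EF r) = {t0, t1, t2, t4, t5}, so the formula holds at t5.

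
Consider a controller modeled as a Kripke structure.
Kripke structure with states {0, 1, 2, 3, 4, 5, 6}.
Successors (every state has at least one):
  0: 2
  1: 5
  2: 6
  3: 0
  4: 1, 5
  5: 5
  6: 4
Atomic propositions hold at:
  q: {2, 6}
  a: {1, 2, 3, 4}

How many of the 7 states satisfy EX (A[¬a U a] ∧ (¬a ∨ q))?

Sat(¬a) = {0, 5, 6}
A[¬a U a]: least fixpoint, start Z0 = Sat(a) = {1, 2, 3, 4}, add states in Sat(¬a) with every successor in Z. Z1 = {0, 1, 2, 3, 4, 6}; fixed.
Sat(A[¬a U a]) = {0, 1, 2, 3, 4, 6}
Sat(¬a ∨ q) = {0, 2, 5, 6}
Sat(A[¬a U a] ∧ (¬a ∨ q)) = {0, 2, 6}
Sat(EX (A[¬a U a] ∧ (¬a ∨ q))) = {s : some successor in {0, 2, 6}} = {0, 2, 3}
|Sat(EX (A[¬a U a] ∧ (¬a ∨ q)))| = |{0, 2, 3}| = 3.

3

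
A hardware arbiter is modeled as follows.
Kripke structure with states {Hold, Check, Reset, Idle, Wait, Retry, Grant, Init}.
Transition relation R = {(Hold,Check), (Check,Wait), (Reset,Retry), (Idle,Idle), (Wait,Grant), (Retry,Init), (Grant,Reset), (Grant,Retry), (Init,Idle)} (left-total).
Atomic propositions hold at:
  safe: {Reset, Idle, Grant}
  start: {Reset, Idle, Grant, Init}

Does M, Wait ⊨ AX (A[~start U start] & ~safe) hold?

Sat(~start) = {Hold, Check, Wait, Retry}
A[~start U start]: least fixpoint, start Z0 = Sat(start) = {Reset, Idle, Grant, Init}, add states in Sat(~start) with every successor in Z. Z1 = {Reset, Idle, Wait, Retry, Grant, Init}; Z2 = {Check, Reset, Idle, Wait, Retry, Grant, Init}; Z3 = {Hold, Check, Reset, Idle, Wait, Retry, Grant, Init}; fixed.
Sat(A[~start U start]) = {Hold, Check, Reset, Idle, Wait, Retry, Grant, Init}
Sat(~safe) = {Hold, Check, Wait, Retry, Init}
Sat(A[~start U start] & ~safe) = {Hold, Check, Wait, Retry, Init}
Sat(AX (A[~start U start] & ~safe)) = {s : every successor in {Hold, Check, Wait, Retry, Init}} = {Hold, Check, Reset, Retry}
Wait ∉ Sat(AX (A[~start U start] & ~safe)) = {Hold, Check, Reset, Retry}, so the formula does not hold at Wait.

No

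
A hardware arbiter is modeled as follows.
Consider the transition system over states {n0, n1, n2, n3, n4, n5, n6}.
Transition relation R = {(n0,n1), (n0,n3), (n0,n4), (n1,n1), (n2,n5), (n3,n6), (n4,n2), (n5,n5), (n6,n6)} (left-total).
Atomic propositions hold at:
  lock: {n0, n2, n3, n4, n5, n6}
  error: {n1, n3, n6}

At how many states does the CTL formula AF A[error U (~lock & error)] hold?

Sat(~lock) = {n1}
Sat(~lock & error) = {n1}
A[error U (~lock & error)]: least fixpoint, start Z0 = Sat((~lock & error)) = {n1}, add states in Sat(error) with every successor in Z. Already a fixed point.
Sat(A[error U (~lock & error)]) = {n1}
AF A[error U (~lock & error)]: least fixpoint, start Z0 = {n1}, add states with every successor in Z. Already a fixed point.
Sat(AF A[error U (~lock & error)]) = {n1}
|Sat(AF A[error U (~lock & error)])| = |{n1}| = 1.

1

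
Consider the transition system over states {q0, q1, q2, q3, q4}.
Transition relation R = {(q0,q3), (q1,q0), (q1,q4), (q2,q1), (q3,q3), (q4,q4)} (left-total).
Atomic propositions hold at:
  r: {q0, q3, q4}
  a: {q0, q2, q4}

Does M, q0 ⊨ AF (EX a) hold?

No

Sat(EX a) = {s : some successor in {q0, q2, q4}} = {q1, q4}
AF (EX a): least fixpoint, start Z0 = {q1, q4}, add states with every successor in Z. Z1 = {q1, q2, q4}; fixed.
Sat(AF (EX a)) = {q1, q2, q4}
q0 ∉ Sat(AF (EX a)) = {q1, q2, q4}, so the formula does not hold at q0.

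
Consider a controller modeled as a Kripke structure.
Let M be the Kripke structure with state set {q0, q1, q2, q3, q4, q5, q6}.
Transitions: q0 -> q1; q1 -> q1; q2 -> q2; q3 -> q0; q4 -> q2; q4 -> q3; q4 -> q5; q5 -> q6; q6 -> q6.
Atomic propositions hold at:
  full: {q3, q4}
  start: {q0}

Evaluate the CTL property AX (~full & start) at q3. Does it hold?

Yes

Sat(~full) = {q0, q1, q2, q5, q6}
Sat(~full & start) = {q0}
Sat(AX (~full & start)) = {s : every successor in {q0}} = {q3}
q3 ∈ Sat(AX (~full & start)) = {q3}, so the formula holds at q3.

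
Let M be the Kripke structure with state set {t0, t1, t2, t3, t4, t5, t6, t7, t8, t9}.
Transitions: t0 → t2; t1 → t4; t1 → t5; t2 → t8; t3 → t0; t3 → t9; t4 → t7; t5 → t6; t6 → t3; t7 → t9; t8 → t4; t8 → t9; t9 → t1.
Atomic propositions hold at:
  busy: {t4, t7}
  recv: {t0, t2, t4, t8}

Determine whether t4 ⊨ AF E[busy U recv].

Yes

E[busy U recv]: least fixpoint, start Z0 = Sat(recv) = {t0, t2, t4, t8}, add states in Sat(busy) with some successor in Z. Already a fixed point.
Sat(E[busy U recv]) = {t0, t2, t4, t8}
AF E[busy U recv]: least fixpoint, start Z0 = {t0, t2, t4, t8}, add states with every successor in Z. Already a fixed point.
Sat(AF E[busy U recv]) = {t0, t2, t4, t8}
t4 ∈ Sat(AF E[busy U recv]) = {t0, t2, t4, t8}, so the formula holds at t4.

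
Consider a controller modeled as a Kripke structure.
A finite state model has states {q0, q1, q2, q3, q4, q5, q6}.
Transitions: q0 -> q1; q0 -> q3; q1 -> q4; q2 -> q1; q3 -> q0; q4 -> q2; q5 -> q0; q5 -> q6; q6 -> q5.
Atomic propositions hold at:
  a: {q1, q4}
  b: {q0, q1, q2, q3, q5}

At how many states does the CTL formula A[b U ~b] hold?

Sat(~b) = {q4, q6}
A[b U ~b]: least fixpoint, start Z0 = Sat(~b) = {q4, q6}, add states in Sat(b) with every successor in Z. Z1 = {q1, q4, q6}; Z2 = {q1, q2, q4, q6}; fixed.
Sat(A[b U ~b]) = {q1, q2, q4, q6}
|Sat(A[b U ~b])| = |{q1, q2, q4, q6}| = 4.

4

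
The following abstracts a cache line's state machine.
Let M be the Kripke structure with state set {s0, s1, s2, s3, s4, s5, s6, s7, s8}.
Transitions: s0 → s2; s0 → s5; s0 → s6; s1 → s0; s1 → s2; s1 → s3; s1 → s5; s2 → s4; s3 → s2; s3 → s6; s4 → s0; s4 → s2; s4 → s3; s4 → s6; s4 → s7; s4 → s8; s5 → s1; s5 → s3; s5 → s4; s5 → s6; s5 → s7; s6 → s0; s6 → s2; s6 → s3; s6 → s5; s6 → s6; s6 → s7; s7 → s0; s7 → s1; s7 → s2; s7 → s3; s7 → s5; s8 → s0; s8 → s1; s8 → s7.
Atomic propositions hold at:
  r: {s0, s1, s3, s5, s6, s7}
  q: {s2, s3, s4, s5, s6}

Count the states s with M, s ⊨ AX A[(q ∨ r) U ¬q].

1

Sat(q ∨ r) = {s0, s1, s2, s3, s4, s5, s6, s7}
Sat(¬q) = {s0, s1, s7, s8}
A[(q ∨ r) U ¬q]: least fixpoint, start Z0 = Sat(¬q) = {s0, s1, s7, s8}, add states in Sat(q ∨ r) with every successor in Z. Already a fixed point.
Sat(A[(q ∨ r) U ¬q]) = {s0, s1, s7, s8}
Sat(AX A[(q ∨ r) U ¬q]) = {s : every successor in {s0, s1, s7, s8}} = {s8}
|Sat(AX A[(q ∨ r) U ¬q])| = |{s8}| = 1.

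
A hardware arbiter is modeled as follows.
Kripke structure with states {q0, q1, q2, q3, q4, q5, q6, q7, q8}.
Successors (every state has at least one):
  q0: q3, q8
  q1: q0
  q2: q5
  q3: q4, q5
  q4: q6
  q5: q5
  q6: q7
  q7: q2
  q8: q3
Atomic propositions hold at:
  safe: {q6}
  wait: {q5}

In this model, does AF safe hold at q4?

Yes

AF safe: least fixpoint, start Z0 = {q6}, add states with every successor in Z. Z1 = {q4, q6}; fixed.
Sat(AF safe) = {q4, q6}
q4 ∈ Sat(AF safe) = {q4, q6}, so the formula holds at q4.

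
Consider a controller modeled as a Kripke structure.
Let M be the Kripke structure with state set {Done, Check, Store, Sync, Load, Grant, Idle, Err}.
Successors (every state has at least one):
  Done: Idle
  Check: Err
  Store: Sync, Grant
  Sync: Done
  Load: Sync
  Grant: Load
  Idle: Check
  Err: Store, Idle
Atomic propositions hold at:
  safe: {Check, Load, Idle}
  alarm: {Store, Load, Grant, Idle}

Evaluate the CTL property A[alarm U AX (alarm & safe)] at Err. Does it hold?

No

Sat(alarm & safe) = {Load, Idle}
Sat(AX (alarm & safe)) = {s : every successor in {Load, Idle}} = {Done, Grant}
A[alarm U AX (alarm & safe)]: least fixpoint, start Z0 = Sat(AX (alarm & safe)) = {Done, Grant}, add states in Sat(alarm) with every successor in Z. Already a fixed point.
Sat(A[alarm U AX (alarm & safe)]) = {Done, Grant}
Err ∉ Sat(A[alarm U AX (alarm & safe)]) = {Done, Grant}, so the formula does not hold at Err.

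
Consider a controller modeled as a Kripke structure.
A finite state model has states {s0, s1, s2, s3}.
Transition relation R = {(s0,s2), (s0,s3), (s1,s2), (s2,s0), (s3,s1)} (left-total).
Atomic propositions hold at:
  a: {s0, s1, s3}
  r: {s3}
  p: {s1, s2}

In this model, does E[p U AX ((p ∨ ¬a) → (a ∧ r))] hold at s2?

Yes

Sat(¬a) = {s2}
Sat(p ∨ ¬a) = {s1, s2}
Sat(a ∧ r) = {s3}
Sat((p ∨ ¬a) → (a ∧ r)) = {s0, s3}
Sat(AX ((p ∨ ¬a) → (a ∧ r))) = {s : every successor in {s0, s3}} = {s2}
E[p U AX ((p ∨ ¬a) → (a ∧ r))]: least fixpoint, start Z0 = Sat(AX ((p ∨ ¬a) → (a ∧ r))) = {s2}, add states in Sat(p) with some successor in Z. Z1 = {s1, s2}; fixed.
Sat(E[p U AX ((p ∨ ¬a) → (a ∧ r))]) = {s1, s2}
s2 ∈ Sat(E[p U AX ((p ∨ ¬a) → (a ∧ r))]) = {s1, s2}, so the formula holds at s2.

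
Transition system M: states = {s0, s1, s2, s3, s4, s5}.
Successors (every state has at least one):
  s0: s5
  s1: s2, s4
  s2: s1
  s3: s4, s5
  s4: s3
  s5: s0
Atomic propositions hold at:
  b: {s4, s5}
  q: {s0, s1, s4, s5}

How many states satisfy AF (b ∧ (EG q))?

EG q: greatest fixpoint, start Z0 = {s0, s1, s4, s5}, keep only states in Sat with some successor in Z. Z1 = {s0, s1, s5}; Z2 = {s0, s5}; fixed.
Sat(EG q) = {s0, s5}
Sat(b ∧ (EG q)) = {s5}
AF (b ∧ (EG q)): least fixpoint, start Z0 = {s5}, add states with every successor in Z. Z1 = {s0, s5}; fixed.
Sat(AF (b ∧ (EG q))) = {s0, s5}
|Sat(AF (b ∧ (EG q)))| = |{s0, s5}| = 2.

2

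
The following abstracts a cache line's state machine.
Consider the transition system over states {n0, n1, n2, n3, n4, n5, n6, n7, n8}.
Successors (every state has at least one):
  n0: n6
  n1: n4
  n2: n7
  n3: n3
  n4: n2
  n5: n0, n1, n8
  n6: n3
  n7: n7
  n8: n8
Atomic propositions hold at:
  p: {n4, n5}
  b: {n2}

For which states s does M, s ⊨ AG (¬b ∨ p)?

{n0, n3, n6, n7, n8}

Sat(¬b) = {n0, n1, n3, n4, n5, n6, n7, n8}
Sat(¬b ∨ p) = {n0, n1, n3, n4, n5, n6, n7, n8}
AG (¬b ∨ p): greatest fixpoint, start Z0 = {n0, n1, n3, n4, n5, n6, n7, n8}, keep only states in Sat with every successor in Z. Z1 = {n0, n1, n3, n5, n6, n7, n8}; Z2 = {n0, n3, n5, n6, n7, n8}; Z3 = {n0, n3, n6, n7, n8}; fixed.
Sat(AG (¬b ∨ p)) = {n0, n3, n6, n7, n8}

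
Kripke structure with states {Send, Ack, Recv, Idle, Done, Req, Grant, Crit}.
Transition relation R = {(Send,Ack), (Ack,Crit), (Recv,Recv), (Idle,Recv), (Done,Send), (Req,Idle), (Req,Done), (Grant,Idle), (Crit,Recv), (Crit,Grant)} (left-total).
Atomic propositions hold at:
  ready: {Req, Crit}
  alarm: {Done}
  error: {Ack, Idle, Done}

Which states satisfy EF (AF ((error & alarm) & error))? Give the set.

Sat(error & alarm) = {Done}
Sat((error & alarm) & error) = {Done}
AF ((error & alarm) & error): least fixpoint, start Z0 = {Done}, add states with every successor in Z. Already a fixed point.
Sat(AF ((error & alarm) & error)) = {Done}
EF (AF ((error & alarm) & error)): least fixpoint, start Z0 = {Done}, add states with some successor in Z. Z1 = {Done, Req}; fixed.
Sat(EF (AF ((error & alarm) & error))) = {Done, Req}

{Done, Req}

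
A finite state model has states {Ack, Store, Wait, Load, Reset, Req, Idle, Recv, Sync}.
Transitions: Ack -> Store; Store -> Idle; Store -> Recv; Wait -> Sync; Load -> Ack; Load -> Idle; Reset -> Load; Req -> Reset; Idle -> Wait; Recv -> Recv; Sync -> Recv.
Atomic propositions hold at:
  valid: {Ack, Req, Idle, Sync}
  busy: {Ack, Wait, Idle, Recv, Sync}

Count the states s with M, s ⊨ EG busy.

4

EG busy: greatest fixpoint, start Z0 = {Ack, Wait, Idle, Recv, Sync}, keep only states in Sat with some successor in Z. Z1 = {Wait, Idle, Recv, Sync}; fixed.
Sat(EG busy) = {Wait, Idle, Recv, Sync}
|Sat(EG busy)| = |{Wait, Idle, Recv, Sync}| = 4.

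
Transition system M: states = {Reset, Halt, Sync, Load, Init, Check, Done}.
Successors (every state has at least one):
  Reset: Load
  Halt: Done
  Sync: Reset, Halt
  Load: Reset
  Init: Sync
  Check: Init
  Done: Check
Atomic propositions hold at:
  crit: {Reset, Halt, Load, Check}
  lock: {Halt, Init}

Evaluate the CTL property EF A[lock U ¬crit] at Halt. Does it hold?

Sat(¬crit) = {Sync, Init, Done}
A[lock U ¬crit]: least fixpoint, start Z0 = Sat(¬crit) = {Sync, Init, Done}, add states in Sat(lock) with every successor in Z. Z1 = {Halt, Sync, Init, Done}; fixed.
Sat(A[lock U ¬crit]) = {Halt, Sync, Init, Done}
EF A[lock U ¬crit]: least fixpoint, start Z0 = {Halt, Sync, Init, Done}, add states with some successor in Z. Z1 = {Halt, Sync, Init, Check, Done}; fixed.
Sat(EF A[lock U ¬crit]) = {Halt, Sync, Init, Check, Done}
Halt ∈ Sat(EF A[lock U ¬crit]) = {Halt, Sync, Init, Check, Done}, so the formula holds at Halt.

Yes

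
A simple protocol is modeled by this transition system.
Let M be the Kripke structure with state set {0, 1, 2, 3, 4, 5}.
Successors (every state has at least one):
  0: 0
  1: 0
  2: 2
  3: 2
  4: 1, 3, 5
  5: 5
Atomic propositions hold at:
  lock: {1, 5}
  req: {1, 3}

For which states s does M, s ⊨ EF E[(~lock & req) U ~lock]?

{0, 1, 2, 3, 4}

Sat(~lock) = {0, 2, 3, 4}
Sat(~lock & req) = {3}
E[(~lock & req) U ~lock]: least fixpoint, start Z0 = Sat(~lock) = {0, 2, 3, 4}, add states in Sat(~lock & req) with some successor in Z. Already a fixed point.
Sat(E[(~lock & req) U ~lock]) = {0, 2, 3, 4}
EF E[(~lock & req) U ~lock]: least fixpoint, start Z0 = {0, 2, 3, 4}, add states with some successor in Z. Z1 = {0, 1, 2, 3, 4}; fixed.
Sat(EF E[(~lock & req) U ~lock]) = {0, 1, 2, 3, 4}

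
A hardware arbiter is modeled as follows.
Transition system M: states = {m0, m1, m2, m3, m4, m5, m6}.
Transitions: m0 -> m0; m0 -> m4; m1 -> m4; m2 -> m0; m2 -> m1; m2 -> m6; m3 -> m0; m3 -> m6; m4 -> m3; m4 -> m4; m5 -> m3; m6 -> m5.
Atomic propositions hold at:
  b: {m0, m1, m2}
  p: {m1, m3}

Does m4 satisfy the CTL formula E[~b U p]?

Yes

Sat(~b) = {m3, m4, m5, m6}
E[~b U p]: least fixpoint, start Z0 = Sat(p) = {m1, m3}, add states in Sat(~b) with some successor in Z. Z1 = {m1, m3, m4, m5}; Z2 = {m1, m3, m4, m5, m6}; fixed.
Sat(E[~b U p]) = {m1, m3, m4, m5, m6}
m4 ∈ Sat(E[~b U p]) = {m1, m3, m4, m5, m6}, so the formula holds at m4.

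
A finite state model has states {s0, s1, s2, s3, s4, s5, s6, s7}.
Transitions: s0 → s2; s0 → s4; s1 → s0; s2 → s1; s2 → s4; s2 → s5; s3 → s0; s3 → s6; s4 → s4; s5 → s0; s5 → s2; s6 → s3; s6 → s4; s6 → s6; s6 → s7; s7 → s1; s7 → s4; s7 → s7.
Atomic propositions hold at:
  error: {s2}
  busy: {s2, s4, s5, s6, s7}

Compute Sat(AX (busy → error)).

{s1, s5}

Sat(busy → error) = {s0, s1, s2, s3}
Sat(AX (busy → error)) = {s : every successor in {s0, s1, s2, s3}} = {s1, s5}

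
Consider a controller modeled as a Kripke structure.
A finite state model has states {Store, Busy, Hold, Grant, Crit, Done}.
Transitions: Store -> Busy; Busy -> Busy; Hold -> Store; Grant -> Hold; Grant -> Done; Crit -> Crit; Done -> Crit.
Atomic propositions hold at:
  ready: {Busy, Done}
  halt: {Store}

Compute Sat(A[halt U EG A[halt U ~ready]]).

{Crit}

Sat(~ready) = {Store, Hold, Grant, Crit}
A[halt U ~ready]: least fixpoint, start Z0 = Sat(~ready) = {Store, Hold, Grant, Crit}, add states in Sat(halt) with every successor in Z. Already a fixed point.
Sat(A[halt U ~ready]) = {Store, Hold, Grant, Crit}
EG A[halt U ~ready]: greatest fixpoint, start Z0 = {Store, Hold, Grant, Crit}, keep only states in Sat with some successor in Z. Z1 = {Hold, Grant, Crit}; Z2 = {Grant, Crit}; Z3 = {Crit}; fixed.
Sat(EG A[halt U ~ready]) = {Crit}
A[halt U EG A[halt U ~ready]]: least fixpoint, start Z0 = Sat(EG A[halt U ~ready]) = {Crit}, add states in Sat(halt) with every successor in Z. Already a fixed point.
Sat(A[halt U EG A[halt U ~ready]]) = {Crit}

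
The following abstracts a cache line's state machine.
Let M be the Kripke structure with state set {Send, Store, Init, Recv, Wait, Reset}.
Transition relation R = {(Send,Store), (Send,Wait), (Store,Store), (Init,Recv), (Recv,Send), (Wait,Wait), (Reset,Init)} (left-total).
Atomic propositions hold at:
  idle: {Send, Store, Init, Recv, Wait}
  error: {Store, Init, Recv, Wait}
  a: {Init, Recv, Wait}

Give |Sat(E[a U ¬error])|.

4

Sat(¬error) = {Send, Reset}
E[a U ¬error]: least fixpoint, start Z0 = Sat(¬error) = {Send, Reset}, add states in Sat(a) with some successor in Z. Z1 = {Send, Recv, Reset}; Z2 = {Send, Init, Recv, Reset}; fixed.
Sat(E[a U ¬error]) = {Send, Init, Recv, Reset}
|Sat(E[a U ¬error])| = |{Send, Init, Recv, Reset}| = 4.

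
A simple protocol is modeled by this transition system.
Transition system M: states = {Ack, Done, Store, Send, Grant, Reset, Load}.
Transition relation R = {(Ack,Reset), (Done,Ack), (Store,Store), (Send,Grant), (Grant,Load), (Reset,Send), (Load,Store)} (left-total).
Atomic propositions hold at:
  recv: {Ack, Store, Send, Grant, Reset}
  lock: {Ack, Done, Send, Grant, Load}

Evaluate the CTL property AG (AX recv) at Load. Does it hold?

Sat(AX recv) = {s : every successor in {Ack, Store, Send, Grant, Reset}} = {Ack, Done, Store, Send, Reset, Load}
AG (AX recv): greatest fixpoint, start Z0 = {Ack, Done, Store, Send, Reset, Load}, keep only states in Sat with every successor in Z. Z1 = {Ack, Done, Store, Reset, Load}; Z2 = {Ack, Done, Store, Load}; Z3 = {Done, Store, Load}; Z4 = {Store, Load}; fixed.
Sat(AG (AX recv)) = {Store, Load}
Load ∈ Sat(AG (AX recv)) = {Store, Load}, so the formula holds at Load.

Yes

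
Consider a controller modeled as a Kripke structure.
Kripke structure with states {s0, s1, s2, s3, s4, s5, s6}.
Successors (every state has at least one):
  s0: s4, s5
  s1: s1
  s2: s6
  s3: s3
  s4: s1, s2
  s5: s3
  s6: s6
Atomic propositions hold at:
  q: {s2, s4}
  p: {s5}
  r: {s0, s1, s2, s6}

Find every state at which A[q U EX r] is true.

Sat(EX r) = {s : some successor in {s0, s1, s2, s6}} = {s1, s2, s4, s6}
A[q U EX r]: least fixpoint, start Z0 = Sat(EX r) = {s1, s2, s4, s6}, add states in Sat(q) with every successor in Z. Already a fixed point.
Sat(A[q U EX r]) = {s1, s2, s4, s6}

{s1, s2, s4, s6}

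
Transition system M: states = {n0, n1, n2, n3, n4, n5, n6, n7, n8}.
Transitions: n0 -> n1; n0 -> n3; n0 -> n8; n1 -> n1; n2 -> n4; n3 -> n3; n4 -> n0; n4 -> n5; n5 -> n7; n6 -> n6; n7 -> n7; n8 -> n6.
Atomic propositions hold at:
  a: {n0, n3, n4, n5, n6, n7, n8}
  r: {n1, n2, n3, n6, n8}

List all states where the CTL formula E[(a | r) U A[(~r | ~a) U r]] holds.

{n0, n1, n2, n3, n4, n6, n8}

Sat(a | r) = {n0, n1, n2, n3, n4, n5, n6, n7, n8}
Sat(~r) = {n0, n4, n5, n7}
Sat(~a) = {n1, n2}
Sat(~r | ~a) = {n0, n1, n2, n4, n5, n7}
A[(~r | ~a) U r]: least fixpoint, start Z0 = Sat(r) = {n1, n2, n3, n6, n8}, add states in Sat(~r | ~a) with every successor in Z. Z1 = {n0, n1, n2, n3, n6, n8}; fixed.
Sat(A[(~r | ~a) U r]) = {n0, n1, n2, n3, n6, n8}
E[(a | r) U A[(~r | ~a) U r]]: least fixpoint, start Z0 = Sat(A[(~r | ~a) U r]) = {n0, n1, n2, n3, n6, n8}, add states in Sat(a | r) with some successor in Z. Z1 = {n0, n1, n2, n3, n4, n6, n8}; fixed.
Sat(E[(a | r) U A[(~r | ~a) U r]]) = {n0, n1, n2, n3, n4, n6, n8}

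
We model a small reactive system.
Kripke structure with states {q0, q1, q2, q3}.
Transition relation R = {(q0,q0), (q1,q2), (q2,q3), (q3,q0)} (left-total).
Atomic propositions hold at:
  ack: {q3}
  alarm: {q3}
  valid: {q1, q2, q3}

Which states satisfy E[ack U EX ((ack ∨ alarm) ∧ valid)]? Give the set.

Sat(ack ∨ alarm) = {q3}
Sat((ack ∨ alarm) ∧ valid) = {q3}
Sat(EX ((ack ∨ alarm) ∧ valid)) = {s : some successor in {q3}} = {q2}
E[ack U EX ((ack ∨ alarm) ∧ valid)]: least fixpoint, start Z0 = Sat(EX ((ack ∨ alarm) ∧ valid)) = {q2}, add states in Sat(ack) with some successor in Z. Already a fixed point.
Sat(E[ack U EX ((ack ∨ alarm) ∧ valid)]) = {q2}

{q2}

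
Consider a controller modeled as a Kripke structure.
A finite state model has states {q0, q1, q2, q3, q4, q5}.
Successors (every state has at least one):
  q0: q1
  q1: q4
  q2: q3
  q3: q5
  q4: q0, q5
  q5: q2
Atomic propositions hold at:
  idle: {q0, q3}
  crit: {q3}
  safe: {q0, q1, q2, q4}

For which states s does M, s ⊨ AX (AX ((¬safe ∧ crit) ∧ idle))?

Sat(¬safe) = {q3, q5}
Sat(¬safe ∧ crit) = {q3}
Sat((¬safe ∧ crit) ∧ idle) = {q3}
Sat(AX ((¬safe ∧ crit) ∧ idle)) = {s : every successor in {q3}} = {q2}
Sat(AX (AX ((¬safe ∧ crit) ∧ idle))) = {s : every successor in {q2}} = {q5}

{q5}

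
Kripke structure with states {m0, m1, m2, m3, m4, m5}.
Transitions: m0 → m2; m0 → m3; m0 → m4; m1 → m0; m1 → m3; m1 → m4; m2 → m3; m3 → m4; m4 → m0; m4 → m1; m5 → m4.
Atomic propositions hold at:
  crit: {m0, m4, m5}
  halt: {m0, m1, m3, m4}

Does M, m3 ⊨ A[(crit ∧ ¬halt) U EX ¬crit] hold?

Sat(¬halt) = {m2, m5}
Sat(crit ∧ ¬halt) = {m5}
Sat(¬crit) = {m1, m2, m3}
Sat(EX ¬crit) = {s : some successor in {m1, m2, m3}} = {m0, m1, m2, m4}
A[(crit ∧ ¬halt) U EX ¬crit]: least fixpoint, start Z0 = Sat(EX ¬crit) = {m0, m1, m2, m4}, add states in Sat(crit ∧ ¬halt) with every successor in Z. Z1 = {m0, m1, m2, m4, m5}; fixed.
Sat(A[(crit ∧ ¬halt) U EX ¬crit]) = {m0, m1, m2, m4, m5}
m3 ∉ Sat(A[(crit ∧ ¬halt) U EX ¬crit]) = {m0, m1, m2, m4, m5}, so the formula does not hold at m3.

No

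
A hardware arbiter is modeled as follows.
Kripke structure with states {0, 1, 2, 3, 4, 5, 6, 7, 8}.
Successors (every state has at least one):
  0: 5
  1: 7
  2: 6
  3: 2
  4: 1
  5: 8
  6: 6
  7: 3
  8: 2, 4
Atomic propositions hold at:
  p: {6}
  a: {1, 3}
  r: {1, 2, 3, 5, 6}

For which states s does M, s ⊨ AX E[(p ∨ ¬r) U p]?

{2, 6}

Sat(¬r) = {0, 4, 7, 8}
Sat(p ∨ ¬r) = {0, 4, 6, 7, 8}
E[(p ∨ ¬r) U p]: least fixpoint, start Z0 = Sat(p) = {6}, add states in Sat(p ∨ ¬r) with some successor in Z. Already a fixed point.
Sat(E[(p ∨ ¬r) U p]) = {6}
Sat(AX E[(p ∨ ¬r) U p]) = {s : every successor in {6}} = {2, 6}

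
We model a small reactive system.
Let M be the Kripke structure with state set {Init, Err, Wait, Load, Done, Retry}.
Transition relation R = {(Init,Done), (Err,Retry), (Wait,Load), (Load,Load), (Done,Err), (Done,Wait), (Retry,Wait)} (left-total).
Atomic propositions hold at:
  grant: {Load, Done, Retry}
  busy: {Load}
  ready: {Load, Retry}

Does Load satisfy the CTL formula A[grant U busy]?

Yes

A[grant U busy]: least fixpoint, start Z0 = Sat(busy) = {Load}, add states in Sat(grant) with every successor in Z. Already a fixed point.
Sat(A[grant U busy]) = {Load}
Load ∈ Sat(A[grant U busy]) = {Load}, so the formula holds at Load.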